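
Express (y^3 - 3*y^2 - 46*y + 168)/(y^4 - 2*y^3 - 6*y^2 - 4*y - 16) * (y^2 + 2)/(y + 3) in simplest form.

Factor: y^3 - 3*y^2 - 46*y + 168 = (y - 4)*(y + 7)*(y - 6);  y^4 - 2*y^3 - 6*y^2 - 4*y - 16 = (y + 2)*(y^2 + 2)*(y - 4)
Cancel the common factors (y^2 + 2), (y - 4).

(y^2 + y - 42)/(y^2 + 5*y + 6)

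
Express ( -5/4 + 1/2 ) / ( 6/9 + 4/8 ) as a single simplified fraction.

-9/14

Numerator: -5/4 + 1/2 = -3/4
Denominator: 6/9 + 4/8 = 7/6
Divide: (-3/4) · (6/7) = -9/14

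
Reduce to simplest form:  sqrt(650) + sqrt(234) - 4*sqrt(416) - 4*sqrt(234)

sqrt(650) = 5*sqrt(26); sqrt(234) = 3*sqrt(26); 4*sqrt(416) = 16*sqrt(26); 4*sqrt(234) = 12*sqrt(26)
Combine: (5 + 3 - 16 - 12)·sqrt(26) = -20*sqrt(26)

-20*sqrt(26)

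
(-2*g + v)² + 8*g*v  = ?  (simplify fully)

(2*g + v)²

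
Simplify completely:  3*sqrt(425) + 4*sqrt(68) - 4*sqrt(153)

3*sqrt(425) = 15*sqrt(17); 4*sqrt(68) = 8*sqrt(17); 4*sqrt(153) = 12*sqrt(17)
Combine: (15 + 8 - 12)·sqrt(17) = 11*sqrt(17)

11*sqrt(17)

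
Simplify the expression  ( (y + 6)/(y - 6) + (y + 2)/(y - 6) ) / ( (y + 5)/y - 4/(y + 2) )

Numerator: (y + 6)/(y - 6) + (y + 2)/(y - 6) = (2*y + 8)/(y - 6)
Denominator: (y + 5)/y - 4/(y + 2) = (y² + 3*y + 10)/(y² + 2*y)
Divide: ((2*y + 8)/(y - 6)) · ((y² + 2*y)/(y² + 3*y + 10)) = (2*y³ + 12*y² + 16*y)/(y³ - 3*y² - 8*y - 60)

(2*y³ + 12*y² + 16*y)/(y³ - 3*y² - 8*y - 60)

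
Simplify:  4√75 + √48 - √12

4√75 = 20*√3; √48 = 4*√3; √12 = 2*√3
Combine: (20 + 4 - 2)·√3 = 22*√3

22*√3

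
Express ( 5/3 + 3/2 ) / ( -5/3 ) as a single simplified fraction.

-19/10

Numerator: 5/3 + 3/2 = 19/6
Denominator: -5/3 = -5/3
Divide: (19/6) · (-3/5) = -19/10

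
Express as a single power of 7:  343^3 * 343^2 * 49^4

7^23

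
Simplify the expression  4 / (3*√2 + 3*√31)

Multiply numerator and denominator by -3*√2 + 3*√31.
Denominator becomes 261; numerator becomes -12*√2 + 12*√31.

(-4*√2 + 4*√31)/87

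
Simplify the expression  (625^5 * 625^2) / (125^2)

5^22

625^5 = 5^20; 625^2 = 5^8; 125^2 = 5^6
Combine exponents: 5^22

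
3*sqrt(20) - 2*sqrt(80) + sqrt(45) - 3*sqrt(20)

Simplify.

3*sqrt(20) = 6*sqrt(5); 2*sqrt(80) = 8*sqrt(5); sqrt(45) = 3*sqrt(5); 3*sqrt(20) = 6*sqrt(5)
Combine: (6 - 8 + 3 - 6)·sqrt(5) = -5*sqrt(5)

-5*sqrt(5)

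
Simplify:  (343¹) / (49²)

7^(-1)

343¹ = 7^3; 49² = 7^4
Combine exponents: 7^(-1)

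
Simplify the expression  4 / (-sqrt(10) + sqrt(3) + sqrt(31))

(-38*sqrt(3) - 2*sqrt(930) + 24*sqrt(10) + 18*sqrt(31))/51

Group as (sqrt(3) + sqrt(31)) - sqrt(10); multiply by (sqrt(3) + sqrt(31)) + sqrt(10), then rationalise the remaining surd.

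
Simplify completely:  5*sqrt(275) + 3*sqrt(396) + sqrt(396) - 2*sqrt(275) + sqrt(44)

41*sqrt(11)

5*sqrt(275) = 25*sqrt(11); 3*sqrt(396) = 18*sqrt(11); sqrt(396) = 6*sqrt(11); 2*sqrt(275) = 10*sqrt(11); sqrt(44) = 2*sqrt(11)
Combine: (25 + 18 + 6 - 10 + 2)·sqrt(11) = 41*sqrt(11)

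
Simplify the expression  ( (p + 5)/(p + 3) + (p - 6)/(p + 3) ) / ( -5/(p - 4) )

(-2*p**2 + 9*p - 4)/(5*p + 15)

Numerator: (p + 5)/(p + 3) + (p - 6)/(p + 3) = (2*p - 1)/(p + 3)
Denominator: -5/(p - 4) = -5/(p - 4)
Divide: ((2*p - 1)/(p + 3)) · (-p/5 + 4/5) = (-2*p**2 + 9*p - 4)/(5*p + 15)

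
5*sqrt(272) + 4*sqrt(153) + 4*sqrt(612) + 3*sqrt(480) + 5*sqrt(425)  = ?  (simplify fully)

12*sqrt(30) + 81*sqrt(17)

5*sqrt(272) = 20*sqrt(17); 4*sqrt(153) = 12*sqrt(17); 4*sqrt(612) = 24*sqrt(17); 3*sqrt(480) = 12*sqrt(30); 5*sqrt(425) = 25*sqrt(17)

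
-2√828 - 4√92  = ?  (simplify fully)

-20*√23

2√828 = 12*√23; 4√92 = 8*√23
Combine: (-12 - 8)·√23 = -20*√23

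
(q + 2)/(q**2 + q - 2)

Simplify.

Factor: q**2 + q - 2 = (q + 2)*(q - 1)
Cancel the common factor (q + 2).

1/(q - 1)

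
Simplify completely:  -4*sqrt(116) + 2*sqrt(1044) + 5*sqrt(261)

4*sqrt(116) = 8*sqrt(29); 2*sqrt(1044) = 12*sqrt(29); 5*sqrt(261) = 15*sqrt(29)
Combine: (-8 + 12 + 15)·sqrt(29) = 19*sqrt(29)

19*sqrt(29)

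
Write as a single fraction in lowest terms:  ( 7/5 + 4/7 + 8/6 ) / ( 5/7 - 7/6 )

-694/95

Numerator: 7/5 + 4/7 + 8/6 = 347/105
Denominator: 5/7 - 7/6 = -19/42
Divide: (347/105) · (-42/19) = -694/95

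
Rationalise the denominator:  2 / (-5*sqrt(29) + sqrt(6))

Multiply numerator and denominator by sqrt(6) + 5*sqrt(29).
Denominator becomes -719; numerator becomes 2*sqrt(6) + 10*sqrt(29).

(-10*sqrt(29) - 2*sqrt(6))/719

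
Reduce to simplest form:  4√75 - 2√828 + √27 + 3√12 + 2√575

-2*√23 + 29*√3

4√75 = 20*√3; 2√828 = 12*√23; √27 = 3*√3; 3√12 = 6*√3; 2√575 = 10*√23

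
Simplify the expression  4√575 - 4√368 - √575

4√575 = 20*√23; 4√368 = 16*√23; √575 = 5*√23
Combine: (20 - 16 - 5)·√23 = -√23

-√23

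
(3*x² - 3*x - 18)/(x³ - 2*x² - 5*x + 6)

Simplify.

Factor: 3*x² - 3*x - 18 = 3·(x + 2)·(x - 3);  x³ - 2*x² - 5*x + 6 = (x - 1)·(x + 2)·(x - 3)
Cancel the common factors (x - 3), (x + 2).

3/(x - 1)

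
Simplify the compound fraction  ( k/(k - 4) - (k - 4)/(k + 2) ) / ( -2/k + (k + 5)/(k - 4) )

(10*k² - 16*k)/(k³ + 5*k² + 14*k + 16)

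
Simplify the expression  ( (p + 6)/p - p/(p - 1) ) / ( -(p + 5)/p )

Numerator: (p + 6)/p - p/(p - 1) = (5*p - 6)/(p² - p)
Denominator: -(p + 5)/p = (-p - 5)/p
Divide: ((5*p - 6)/(p² - p)) · (p/(-p - 5)) = (-5*p + 6)/(p² + 4*p - 5)

(-5*p + 6)/(p² + 4*p - 5)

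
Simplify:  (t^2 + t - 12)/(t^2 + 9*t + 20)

Factor: t^2 + t - 12 = (t - 3)*(t + 4);  t^2 + 9*t + 20 = (t + 4)*(t + 5)
Cancel the common factor (t + 4).

(t - 3)/(t + 5)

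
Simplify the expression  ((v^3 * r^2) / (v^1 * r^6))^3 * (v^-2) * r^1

Inside the bracket: v^2 * (r^-4)
Raise to the power 3: v^6 * (r^-12)
Multiply by (v^-2) * r^1: add exponents.

v^4/r^11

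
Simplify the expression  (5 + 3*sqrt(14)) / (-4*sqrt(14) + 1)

(-173 - 23*sqrt(14))/223

Multiply numerator and denominator by 1 + 4*sqrt(14).
Denominator becomes -223; numerator becomes 23*sqrt(14) + 173.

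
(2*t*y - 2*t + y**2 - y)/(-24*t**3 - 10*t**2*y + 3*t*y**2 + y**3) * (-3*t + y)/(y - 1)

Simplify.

1/(4*t + y)

Factor: 2*t*y - 2*t + y**2 - y = (y - 1)*(2*t + y);  -24*t**3 - 10*t**2*y + 3*t*y**2 + y**3 = (2*t + y)*(-3*t + y)*(4*t + y)
Cancel the common factors (2*t + y), (-3*t + y), (y - 1).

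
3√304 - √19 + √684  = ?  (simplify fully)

17*√19

3√304 = 12*√19; √19 = √19; √684 = 6*√19
Combine: (12 - 1 + 6)·√19 = 17*√19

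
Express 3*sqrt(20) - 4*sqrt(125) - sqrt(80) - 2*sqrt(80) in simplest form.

3*sqrt(20) = 6*sqrt(5); 4*sqrt(125) = 20*sqrt(5); sqrt(80) = 4*sqrt(5); 2*sqrt(80) = 8*sqrt(5)
Combine: (6 - 20 - 4 - 8)·sqrt(5) = -26*sqrt(5)

-26*sqrt(5)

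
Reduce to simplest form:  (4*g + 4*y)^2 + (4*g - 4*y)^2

Write as f((4*g),(4*y)) + f((4*g),-(4*y)) and expand.

32*g^2 + 32*y^2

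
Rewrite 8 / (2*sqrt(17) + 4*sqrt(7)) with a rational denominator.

Multiply numerator and denominator by -4*sqrt(7) + 2*sqrt(17).
Denominator becomes -44; numerator becomes -32*sqrt(7) + 16*sqrt(17).

(-4*sqrt(17) + 8*sqrt(7))/11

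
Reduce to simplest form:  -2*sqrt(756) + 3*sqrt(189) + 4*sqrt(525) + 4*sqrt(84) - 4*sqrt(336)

2*sqrt(756) = 12*sqrt(21); 3*sqrt(189) = 9*sqrt(21); 4*sqrt(525) = 20*sqrt(21); 4*sqrt(84) = 8*sqrt(21); 4*sqrt(336) = 16*sqrt(21)
Combine: (-12 + 9 + 20 + 8 - 16)·sqrt(21) = 9*sqrt(21)

9*sqrt(21)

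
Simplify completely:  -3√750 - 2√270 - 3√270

-30*√30

3√750 = 15*√30; 2√270 = 6*√30; 3√270 = 9*√30
Combine: (-15 - 6 - 9)·√30 = -30*√30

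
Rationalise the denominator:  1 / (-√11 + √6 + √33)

Group as (√6 + √33) - √11; multiply by (√6 + √33) + √11, then rationalise the remaining surd.

(-14*√11 - 8*√33 + 19*√6 + 33*√2)/4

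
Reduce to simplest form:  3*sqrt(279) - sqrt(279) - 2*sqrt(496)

3*sqrt(279) = 9*sqrt(31); sqrt(279) = 3*sqrt(31); 2*sqrt(496) = 8*sqrt(31)
Combine: (9 - 3 - 8)·sqrt(31) = -2*sqrt(31)

-2*sqrt(31)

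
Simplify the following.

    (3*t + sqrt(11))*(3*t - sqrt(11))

9*t^2 - 11

Product of conjugates: (P+Q)(P-Q) = P^2 - Q^2.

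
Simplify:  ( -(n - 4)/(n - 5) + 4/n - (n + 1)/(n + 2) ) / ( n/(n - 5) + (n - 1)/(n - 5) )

(-2*n³ + 10*n² + n - 40)/(2*n³ + 3*n² - 2*n)

Numerator: -(n - 4)/(n - 5) + 4/n - (n + 1)/(n + 2) = (-2*n³ + 10*n² + n - 40)/(n³ - 3*n² - 10*n)
Denominator: n/(n - 5) + (n - 1)/(n - 5) = (2*n - 1)/(n - 5)
Divide: ((-2*n³ + 10*n² + n - 40)/(n³ - 3*n² - 10*n)) · ((n - 5)/(2*n - 1)) = (-2*n³ + 10*n² + n - 40)/(2*n³ + 3*n² - 2*n)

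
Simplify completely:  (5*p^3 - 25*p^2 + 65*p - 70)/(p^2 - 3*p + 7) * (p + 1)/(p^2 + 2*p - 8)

(5*p + 5)/(p + 4)

Factor: 5*p^3 - 25*p^2 + 65*p - 70 = 5*(p - 2)*(p^2 - 3*p + 7);  p^2 + 2*p - 8 = (p + 4)*(p - 2)
Cancel the common factors (p^2 - 3*p + 7), (p - 2).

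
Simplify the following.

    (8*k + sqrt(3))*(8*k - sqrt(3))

Difference of squares with P = 8*k, Q = sqrt(3).

64*k^2 - 3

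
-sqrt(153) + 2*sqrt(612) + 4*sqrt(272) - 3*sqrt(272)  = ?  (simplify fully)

sqrt(153) = 3*sqrt(17); 2*sqrt(612) = 12*sqrt(17); 4*sqrt(272) = 16*sqrt(17); 3*sqrt(272) = 12*sqrt(17)
Combine: (-3 + 12 + 16 - 12)·sqrt(17) = 13*sqrt(17)

13*sqrt(17)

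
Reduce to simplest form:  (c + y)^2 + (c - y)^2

2*c^2 + 2*y^2

Write as f(c,y) + f(c,-y) and expand.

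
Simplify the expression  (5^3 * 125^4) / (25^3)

5^3 = 5^3; 125^4 = 5^12; 25^3 = 5^6
Combine exponents: 5^9

5^9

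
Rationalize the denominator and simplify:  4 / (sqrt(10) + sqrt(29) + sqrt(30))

(-80*sqrt(87) + 36*sqrt(30) + 44*sqrt(29) + 196*sqrt(10))/1079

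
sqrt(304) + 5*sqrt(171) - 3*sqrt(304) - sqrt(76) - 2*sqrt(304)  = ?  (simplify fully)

-3*sqrt(19)

sqrt(304) = 4*sqrt(19); 5*sqrt(171) = 15*sqrt(19); 3*sqrt(304) = 12*sqrt(19); sqrt(76) = 2*sqrt(19); 2*sqrt(304) = 8*sqrt(19)
Combine: (4 + 15 - 12 - 2 - 8)·sqrt(19) = -3*sqrt(19)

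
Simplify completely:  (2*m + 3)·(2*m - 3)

4*m² - 9

(2*m)^2 - (3)^2 = 4*m² - 9.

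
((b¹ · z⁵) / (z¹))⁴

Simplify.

b⁴*z^16

Inside the bracket: b¹ · z⁴
Raise to the power 4: b⁴ · z^16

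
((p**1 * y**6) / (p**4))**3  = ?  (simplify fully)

y**18/p**9

Inside the bracket: (p**-3) * y**6
Raise to the power 3: (p**-9) * y**18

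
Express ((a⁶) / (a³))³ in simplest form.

Inside the bracket: a³
Raise to the power 3: a⁹

a⁹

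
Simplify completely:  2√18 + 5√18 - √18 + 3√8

24*√2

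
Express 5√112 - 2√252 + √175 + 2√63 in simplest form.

19*√7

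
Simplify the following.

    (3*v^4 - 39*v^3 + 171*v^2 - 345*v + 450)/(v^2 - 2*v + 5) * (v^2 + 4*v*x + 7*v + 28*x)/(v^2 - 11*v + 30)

Factor: 3*v^4 - 39*v^3 + 171*v^2 - 345*v + 450 = 3*(v - 5)*(v^2 - 2*v + 5)*(v - 6);  v^2 + 4*v*x + 7*v + 28*x = (v + 7)*(v + 4*x);  v^2 - 11*v + 30 = (v - 6)*(v - 5)
Cancel the common factors (v^2 - 2*v + 5), (v - 6), (v - 5).

3*v^2 + 12*v*x + 21*v + 84*x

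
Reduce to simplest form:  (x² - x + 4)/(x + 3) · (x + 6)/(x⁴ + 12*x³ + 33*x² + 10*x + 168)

Factor: x⁴ + 12*x³ + 33*x² + 10*x + 168 = (x + 7)·(x² - x + 4)·(x + 6)
Cancel the common factors (x² - x + 4), (x + 6).

1/(x² + 10*x + 21)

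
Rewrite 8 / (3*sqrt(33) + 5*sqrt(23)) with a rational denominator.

Multiply numerator and denominator by -5*sqrt(23) + 3*sqrt(33).
Denominator becomes -278; numerator becomes -40*sqrt(23) + 24*sqrt(33).

(-12*sqrt(33) + 20*sqrt(23))/139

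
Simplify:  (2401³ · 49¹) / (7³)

2401³ = 7^12; 49¹ = 7^2; 7³ = 7^3
Combine exponents: 7^11

7^11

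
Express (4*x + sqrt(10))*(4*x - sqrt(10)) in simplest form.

16*x^2 - 10

Difference of squares with P = 4*x, Q = sqrt(10).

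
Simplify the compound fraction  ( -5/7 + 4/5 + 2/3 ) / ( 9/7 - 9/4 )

-316/405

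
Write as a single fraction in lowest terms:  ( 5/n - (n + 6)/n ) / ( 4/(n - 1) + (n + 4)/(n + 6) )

(-n³ - 6*n² + n + 6)/(n³ + 7*n² + 20*n)

Numerator: 5/n - (n + 6)/n = (-n - 1)/n
Denominator: 4/(n - 1) + (n + 4)/(n + 6) = (n² + 7*n + 20)/(n² + 5*n - 6)
Divide: ((-n - 1)/n) · ((n² + 5*n - 6)/(n² + 7*n + 20)) = (-n³ - 6*n² + n + 6)/(n³ + 7*n² + 20*n)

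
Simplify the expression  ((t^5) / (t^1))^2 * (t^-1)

Inside the bracket: t^4
Raise to the power 2: t^8
Multiply by (t^-1): add exponents.

t^7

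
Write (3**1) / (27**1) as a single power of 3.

3**1 = 3**1; 27**1 = 3**3
Combine exponents: 3**(-2)

3**(-2)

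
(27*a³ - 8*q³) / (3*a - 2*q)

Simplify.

9*a² + 6*a*q + 4*q²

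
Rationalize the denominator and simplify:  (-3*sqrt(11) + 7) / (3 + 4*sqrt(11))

Multiply numerator and denominator by -4*sqrt(11) + 3.
Denominator becomes -167; numerator becomes -37*sqrt(11) + 153.

(-153 + 37*sqrt(11))/167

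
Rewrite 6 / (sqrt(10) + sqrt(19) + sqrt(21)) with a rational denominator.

(-sqrt(3990) + 4*sqrt(21) + 6*sqrt(19) + 15*sqrt(10))/58

Group as (sqrt(19) + sqrt(21)) + sqrt(10); multiply by (sqrt(19) + sqrt(21)) - sqrt(10), then rationalise the remaining surd.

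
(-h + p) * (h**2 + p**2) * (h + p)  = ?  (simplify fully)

-h**4 + p**4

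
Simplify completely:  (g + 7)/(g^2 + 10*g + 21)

Factor: g^2 + 10*g + 21 = (g + 7)*(g + 3)
Cancel the common factor (g + 7).

1/(g + 3)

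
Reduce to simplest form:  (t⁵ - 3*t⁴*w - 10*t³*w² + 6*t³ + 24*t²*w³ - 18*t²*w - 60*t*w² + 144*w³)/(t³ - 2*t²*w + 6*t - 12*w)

t² - t*w - 12*w²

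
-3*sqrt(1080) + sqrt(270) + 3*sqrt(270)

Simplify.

-6*sqrt(30)

3*sqrt(1080) = 18*sqrt(30); sqrt(270) = 3*sqrt(30); 3*sqrt(270) = 9*sqrt(30)
Combine: (-18 + 3 + 9)·sqrt(30) = -6*sqrt(30)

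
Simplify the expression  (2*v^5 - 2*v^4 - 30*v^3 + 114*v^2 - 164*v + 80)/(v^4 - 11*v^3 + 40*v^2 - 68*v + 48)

(2*v^2 + 8*v - 10)/(v - 6)

Factor: 2*v^5 - 2*v^4 - 30*v^3 + 114*v^2 - 164*v + 80 = 2*(v - 1)*(v^2 - 3*v + 4)*(v + 5)*(v - 2);  v^4 - 11*v^3 + 40*v^2 - 68*v + 48 = (v - 2)*(v - 6)*(v^2 - 3*v + 4)
Cancel the common factors (v^2 - 3*v + 4), (v - 2).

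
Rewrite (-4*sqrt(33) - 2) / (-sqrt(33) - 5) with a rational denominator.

(-9*sqrt(33) + 61)/4

Multiply numerator and denominator by -5 + sqrt(33).
Denominator becomes -8; numerator becomes -122 + 18*sqrt(33).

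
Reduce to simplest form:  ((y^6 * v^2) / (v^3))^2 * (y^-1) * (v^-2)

Inside the bracket: y^6 * (v^-1)
Raise to the power 2: y^12 * (v^-2)
Multiply by (y^-1) * (v^-2): add exponents.

y^11/v^4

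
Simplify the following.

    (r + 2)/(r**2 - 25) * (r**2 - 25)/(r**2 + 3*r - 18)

Factor: r**2 - 25 = (r - 5)*(r + 5);  r**2 - 25 = (r + 5)*(r - 5);  r**2 + 3*r - 18 = (r - 3)*(r + 6)
Cancel the common factors (r - 5), (r + 5).

(r + 2)/(r**2 + 3*r - 18)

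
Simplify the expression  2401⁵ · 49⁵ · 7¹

7^31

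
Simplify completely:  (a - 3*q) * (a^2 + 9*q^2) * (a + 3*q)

Pair the conjugate factors: (a+(3*q))(a-(3*q)) = a^2 - 9*q^2, then repeat with the next factor.

a^4 - 81*q^4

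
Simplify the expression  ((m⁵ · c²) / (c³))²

m^10/c²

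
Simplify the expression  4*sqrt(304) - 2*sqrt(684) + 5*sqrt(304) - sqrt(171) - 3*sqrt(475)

4*sqrt(304) = 16*sqrt(19); 2*sqrt(684) = 12*sqrt(19); 5*sqrt(304) = 20*sqrt(19); sqrt(171) = 3*sqrt(19); 3*sqrt(475) = 15*sqrt(19)
Combine: (16 - 12 + 20 - 3 - 15)·sqrt(19) = 6*sqrt(19)

6*sqrt(19)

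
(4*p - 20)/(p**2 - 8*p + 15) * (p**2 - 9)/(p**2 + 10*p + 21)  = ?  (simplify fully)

4/(p + 7)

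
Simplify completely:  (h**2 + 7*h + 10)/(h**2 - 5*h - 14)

(h + 5)/(h - 7)

Factor: h**2 + 7*h + 10 = (h + 5)*(h + 2);  h**2 - 5*h - 14 = (h + 2)*(h - 7)
Cancel the common factor (h + 2).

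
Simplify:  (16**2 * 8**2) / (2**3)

2**11

16**2 = 2**8; 8**2 = 2**6; 2**3 = 2**3
Combine exponents: 2**11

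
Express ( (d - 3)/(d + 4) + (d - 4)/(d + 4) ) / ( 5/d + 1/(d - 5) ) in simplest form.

Numerator: (d - 3)/(d + 4) + (d - 4)/(d + 4) = (2*d - 7)/(d + 4)
Denominator: 5/d + 1/(d - 5) = (6*d - 25)/(d^2 - 5*d)
Divide: ((2*d - 7)/(d + 4)) · ((d^2 - 5*d)/(6*d - 25)) = (2*d^3 - 17*d^2 + 35*d)/(6*d^2 - d - 100)

(2*d^3 - 17*d^2 + 35*d)/(6*d^2 - d - 100)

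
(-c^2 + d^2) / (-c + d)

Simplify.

Difference of squares: factor out (-c + d).

c + d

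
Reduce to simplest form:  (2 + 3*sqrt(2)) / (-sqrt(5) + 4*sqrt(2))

(2*sqrt(5) + 3*sqrt(10) + 8*sqrt(2) + 24)/27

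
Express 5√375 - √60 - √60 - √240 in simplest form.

17*√15

5√375 = 25*√15; √60 = 2*√15; √60 = 2*√15; √240 = 4*√15
Combine: (25 - 2 - 2 - 4)·√15 = 17*√15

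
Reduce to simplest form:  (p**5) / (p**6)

1/p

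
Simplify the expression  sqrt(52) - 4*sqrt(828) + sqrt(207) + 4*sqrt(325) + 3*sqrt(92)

sqrt(52) = 2*sqrt(13); 4*sqrt(828) = 24*sqrt(23); sqrt(207) = 3*sqrt(23); 4*sqrt(325) = 20*sqrt(13); 3*sqrt(92) = 6*sqrt(23)

-15*sqrt(23) + 22*sqrt(13)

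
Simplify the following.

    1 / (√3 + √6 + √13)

Group as (√6 + √13) + √3; multiply by (√6 + √13) - √3, then rationalise the remaining surd.

(-3*√26 - 2*√13 + 5*√6 + 8*√3)/28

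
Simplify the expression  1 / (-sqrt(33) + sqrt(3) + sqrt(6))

(-4*sqrt(33) - 5*sqrt(6) - 6*sqrt(3) - sqrt(66))/84

Group as (sqrt(3) + sqrt(6)) - sqrt(33); multiply by (sqrt(3) + sqrt(6)) + sqrt(33), then rationalise the remaining surd.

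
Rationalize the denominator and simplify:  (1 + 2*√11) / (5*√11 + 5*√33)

(-22 - √11 + √33 + 22*√3)/110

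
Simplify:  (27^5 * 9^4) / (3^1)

3^22

27^5 = 3^15; 9^4 = 3^8; 3^1 = 3^1
Combine exponents: 3^22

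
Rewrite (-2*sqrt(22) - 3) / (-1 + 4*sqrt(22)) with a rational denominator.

(-179 - 14*sqrt(22))/351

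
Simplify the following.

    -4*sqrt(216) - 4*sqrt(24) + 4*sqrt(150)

4*sqrt(216) = 24*sqrt(6); 4*sqrt(24) = 8*sqrt(6); 4*sqrt(150) = 20*sqrt(6)
Combine: (-24 - 8 + 20)·sqrt(6) = -12*sqrt(6)

-12*sqrt(6)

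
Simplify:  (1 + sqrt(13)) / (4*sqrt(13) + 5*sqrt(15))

(-52 - 4*sqrt(13) + 5*sqrt(15) + 5*sqrt(195))/167

Multiply numerator and denominator by -5*sqrt(15) + 4*sqrt(13).
Denominator becomes -167; numerator becomes -5*sqrt(195) - 5*sqrt(15) + 4*sqrt(13) + 52.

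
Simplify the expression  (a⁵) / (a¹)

a⁴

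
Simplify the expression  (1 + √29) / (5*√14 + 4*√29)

(-5*√406 - 5*√14 + 4*√29 + 116)/114

Multiply numerator and denominator by -5*√14 + 4*√29.
Denominator becomes 114; numerator becomes -5*√406 - 5*√14 + 4*√29 + 116.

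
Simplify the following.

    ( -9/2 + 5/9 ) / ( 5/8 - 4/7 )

Numerator: -9/2 + 5/9 = -71/18
Denominator: 5/8 - 4/7 = 3/56
Divide: (-71/18) · (56/3) = -1988/27

-1988/27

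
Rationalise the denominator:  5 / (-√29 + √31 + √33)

(-175*√29 + 135*√33 + 155*√31 + 10*√29667)/2867

Group as (√31 + √33) - √29; multiply by (√31 + √33) + √29, then rationalise the remaining surd.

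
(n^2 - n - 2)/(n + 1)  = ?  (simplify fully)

Factor: n^2 - n - 2 = (n - 2)*(n + 1)
Cancel the common factor (n + 1).

n - 2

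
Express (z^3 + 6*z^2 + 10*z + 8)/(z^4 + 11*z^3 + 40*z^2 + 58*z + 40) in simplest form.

1/(z + 5)

Factor: z^3 + 6*z^2 + 10*z + 8 = (z + 4)*(z^2 + 2*z + 2);  z^4 + 11*z^3 + 40*z^2 + 58*z + 40 = (z^2 + 2*z + 2)*(z + 5)*(z + 4)
Cancel the common factors (z^2 + 2*z + 2), (z + 4).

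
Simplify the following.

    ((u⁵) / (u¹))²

Inside the bracket: u⁴
Raise to the power 2: u⁸

u⁸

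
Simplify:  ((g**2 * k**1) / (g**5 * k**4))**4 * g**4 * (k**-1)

Inside the bracket: (g**-3) * (k**-3)
Raise to the power 4: (g**-12) * (k**-12)
Multiply by g**4 * (k**-1): add exponents.

1/(g**8*k**13)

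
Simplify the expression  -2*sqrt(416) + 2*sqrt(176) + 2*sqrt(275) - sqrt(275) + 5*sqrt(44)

-8*sqrt(26) + 23*sqrt(11)

2*sqrt(416) = 8*sqrt(26); 2*sqrt(176) = 8*sqrt(11); 2*sqrt(275) = 10*sqrt(11); sqrt(275) = 5*sqrt(11); 5*sqrt(44) = 10*sqrt(11)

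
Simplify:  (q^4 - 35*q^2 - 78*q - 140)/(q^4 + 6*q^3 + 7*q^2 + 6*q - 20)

Factor: q^4 - 35*q^2 - 78*q - 140 = (q^2 + 2*q + 4)*(q - 7)*(q + 5);  q^4 + 6*q^3 + 7*q^2 + 6*q - 20 = (q^2 + 2*q + 4)*(q - 1)*(q + 5)
Cancel the common factors (q^2 + 2*q + 4), (q + 5).

(q - 7)/(q - 1)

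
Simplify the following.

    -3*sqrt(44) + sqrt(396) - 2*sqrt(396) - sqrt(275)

-17*sqrt(11)

3*sqrt(44) = 6*sqrt(11); sqrt(396) = 6*sqrt(11); 2*sqrt(396) = 12*sqrt(11); sqrt(275) = 5*sqrt(11)
Combine: (-6 + 6 - 12 - 5)·sqrt(11) = -17*sqrt(11)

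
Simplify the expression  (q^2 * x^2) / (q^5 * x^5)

Quotient: (q^-3) * (x^-3)

1/(q^3*x^3)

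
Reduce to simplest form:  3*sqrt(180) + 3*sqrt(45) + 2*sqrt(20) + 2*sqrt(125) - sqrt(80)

37*sqrt(5)

3*sqrt(180) = 18*sqrt(5); 3*sqrt(45) = 9*sqrt(5); 2*sqrt(20) = 4*sqrt(5); 2*sqrt(125) = 10*sqrt(5); sqrt(80) = 4*sqrt(5)
Combine: (18 + 9 + 4 + 10 - 4)·sqrt(5) = 37*sqrt(5)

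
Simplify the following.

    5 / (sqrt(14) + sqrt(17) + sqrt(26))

Group as (sqrt(14) + sqrt(17)) + sqrt(26); multiply by (sqrt(14) + sqrt(17)) - sqrt(26), then rationalise the remaining surd.

(-20*sqrt(1547) + 25*sqrt(26) + 115*sqrt(17) + 145*sqrt(14))/927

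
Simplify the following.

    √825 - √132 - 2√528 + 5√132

√825 = 5*√33; √132 = 2*√33; 2√528 = 8*√33; 5√132 = 10*√33
Combine: (5 - 2 - 8 + 10)·√33 = 5*√33

5*√33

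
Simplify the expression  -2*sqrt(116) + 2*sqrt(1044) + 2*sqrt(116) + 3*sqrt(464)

24*sqrt(29)

2*sqrt(116) = 4*sqrt(29); 2*sqrt(1044) = 12*sqrt(29); 2*sqrt(116) = 4*sqrt(29); 3*sqrt(464) = 12*sqrt(29)
Combine: (-4 + 12 + 4 + 12)·sqrt(29) = 24*sqrt(29)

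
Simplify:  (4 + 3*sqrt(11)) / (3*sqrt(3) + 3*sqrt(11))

(-3*sqrt(33) - 4*sqrt(3) + 4*sqrt(11) + 33)/24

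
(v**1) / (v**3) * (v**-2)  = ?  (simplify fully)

Quotient: (v**-2)
Multiply by (v**-2): add exponents.

v**(-4)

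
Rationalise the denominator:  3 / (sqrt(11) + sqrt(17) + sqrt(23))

(-2*sqrt(4301) + 5*sqrt(23) + 17*sqrt(17) + 29*sqrt(11))/241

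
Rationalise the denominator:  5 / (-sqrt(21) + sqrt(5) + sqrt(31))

(-15*sqrt(21) - 5*sqrt(31) + 47*sqrt(5) + 2*sqrt(3255))/79

Group as (sqrt(5) + sqrt(31)) - sqrt(21); multiply by (sqrt(5) + sqrt(31)) + sqrt(21), then rationalise the remaining surd.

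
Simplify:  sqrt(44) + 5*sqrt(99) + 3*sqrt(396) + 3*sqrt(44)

sqrt(44) = 2*sqrt(11); 5*sqrt(99) = 15*sqrt(11); 3*sqrt(396) = 18*sqrt(11); 3*sqrt(44) = 6*sqrt(11)
Combine: (2 + 15 + 18 + 6)·sqrt(11) = 41*sqrt(11)

41*sqrt(11)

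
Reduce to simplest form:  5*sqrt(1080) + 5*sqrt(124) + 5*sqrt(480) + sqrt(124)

5*sqrt(1080) = 30*sqrt(30); 5*sqrt(124) = 10*sqrt(31); 5*sqrt(480) = 20*sqrt(30); sqrt(124) = 2*sqrt(31)

12*sqrt(31) + 50*sqrt(30)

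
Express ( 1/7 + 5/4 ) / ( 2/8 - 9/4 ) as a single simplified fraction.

-39/56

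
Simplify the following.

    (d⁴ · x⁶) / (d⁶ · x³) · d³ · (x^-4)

Quotient: (d^-2) · x³
Multiply by d³ · (x^-4): add exponents.

d/x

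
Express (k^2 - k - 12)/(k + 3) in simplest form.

Factor: k^2 - k - 12 = (k + 3)*(k - 4)
Cancel the common factor (k + 3).

k - 4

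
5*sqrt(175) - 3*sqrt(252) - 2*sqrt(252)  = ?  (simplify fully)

5*sqrt(175) = 25*sqrt(7); 3*sqrt(252) = 18*sqrt(7); 2*sqrt(252) = 12*sqrt(7)
Combine: (25 - 18 - 12)·sqrt(7) = -5*sqrt(7)

-5*sqrt(7)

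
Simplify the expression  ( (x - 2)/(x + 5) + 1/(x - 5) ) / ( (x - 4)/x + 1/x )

(x³ - 6*x² + 15*x)/(x³ - 3*x² - 25*x + 75)

Numerator: (x - 2)/(x + 5) + 1/(x - 5) = (x² - 6*x + 15)/(x² - 25)
Denominator: (x - 4)/x + 1/x = (x - 3)/x
Divide: ((x² - 6*x + 15)/(x² - 25)) · (x/(x - 3)) = (x³ - 6*x² + 15*x)/(x³ - 3*x² - 25*x + 75)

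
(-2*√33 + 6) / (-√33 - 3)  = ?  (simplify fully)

Multiply numerator and denominator by -3 + √33.
Denominator becomes -24; numerator becomes -84 + 12*√33.

(-√33 + 7)/2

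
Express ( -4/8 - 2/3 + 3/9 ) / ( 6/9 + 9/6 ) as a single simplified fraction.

Numerator: -4/8 - 2/3 + 3/9 = -5/6
Denominator: 6/9 + 9/6 = 13/6
Divide: (-5/6) · (6/13) = -5/13

-5/13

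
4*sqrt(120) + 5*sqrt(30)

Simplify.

4*sqrt(120) = 8*sqrt(30); 5*sqrt(30) = 5*sqrt(30)
Combine: (8 + 5)·sqrt(30) = 13*sqrt(30)

13*sqrt(30)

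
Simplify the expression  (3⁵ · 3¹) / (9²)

3^2

3⁵ = 3^5; 3¹ = 3^1; 9² = 3^4
Combine exponents: 3^2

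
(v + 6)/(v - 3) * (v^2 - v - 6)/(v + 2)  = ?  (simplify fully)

Factor: v^2 - v - 6 = (v + 2)*(v - 3)
Cancel the common factors (v - 3), (v + 2).

v + 6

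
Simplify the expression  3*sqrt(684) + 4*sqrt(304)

34*sqrt(19)

3*sqrt(684) = 18*sqrt(19); 4*sqrt(304) = 16*sqrt(19)
Combine: (18 + 16)·sqrt(19) = 34*sqrt(19)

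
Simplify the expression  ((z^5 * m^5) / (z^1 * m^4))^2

m^2*z^8

Inside the bracket: z^4 * m^1
Raise to the power 2: z^8 * m^2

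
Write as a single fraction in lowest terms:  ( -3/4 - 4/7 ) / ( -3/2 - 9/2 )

37/168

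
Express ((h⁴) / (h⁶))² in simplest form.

Inside the bracket: (h^-2)
Raise to the power 2: (h^-4)

h^(-4)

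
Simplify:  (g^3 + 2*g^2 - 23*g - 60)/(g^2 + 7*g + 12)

g - 5

Factor: g^3 + 2*g^2 - 23*g - 60 = (g - 5)*(g + 4)*(g + 3);  g^2 + 7*g + 12 = (g + 4)*(g + 3)
Cancel the common factors (g + 3), (g + 4).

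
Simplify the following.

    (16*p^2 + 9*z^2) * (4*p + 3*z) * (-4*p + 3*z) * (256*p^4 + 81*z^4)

-65536*p^8 + 6561*z^8

Telescope via difference of squares: ((3*z)+(4*p))((3*z)-(4*p)) = -16*p^2 + 9*z^2, then repeat with the next factor.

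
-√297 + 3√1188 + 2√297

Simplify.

√297 = 3*√33; 3√1188 = 18*√33; 2√297 = 6*√33
Combine: (-3 + 18 + 6)·√33 = 21*√33

21*√33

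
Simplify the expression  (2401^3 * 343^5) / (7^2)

7^25

2401^3 = 7^12; 343^5 = 7^15; 7^2 = 7^2
Combine exponents: 7^25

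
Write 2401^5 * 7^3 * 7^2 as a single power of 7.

7^25

2401^5 = 7^20; 7^3 = 7^3; 7^2 = 7^2
Combine exponents: 7^25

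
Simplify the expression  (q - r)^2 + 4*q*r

(q + r)^2

Expanding gives q^2 + 2*q*r + r^2, a perfect square.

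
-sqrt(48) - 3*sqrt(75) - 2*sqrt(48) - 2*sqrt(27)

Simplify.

sqrt(48) = 4*sqrt(3); 3*sqrt(75) = 15*sqrt(3); 2*sqrt(48) = 8*sqrt(3); 2*sqrt(27) = 6*sqrt(3)
Combine: (-4 - 15 - 8 - 6)·sqrt(3) = -33*sqrt(3)

-33*sqrt(3)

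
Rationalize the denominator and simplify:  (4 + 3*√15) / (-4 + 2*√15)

(10*√15 + 53)/22

Multiply numerator and denominator by -2*√15 - 4.
Denominator becomes -44; numerator becomes -106 - 20*√15.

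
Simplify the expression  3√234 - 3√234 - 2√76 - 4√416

-16*√26 - 4*√19

3√234 = 9*√26; 3√234 = 9*√26; 2√76 = 4*√19; 4√416 = 16*√26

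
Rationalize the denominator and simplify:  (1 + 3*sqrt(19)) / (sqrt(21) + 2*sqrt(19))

Multiply numerator and denominator by -sqrt(21) + 2*sqrt(19).
Denominator becomes 55; numerator becomes -3*sqrt(399) - sqrt(21) + 2*sqrt(19) + 114.

(-3*sqrt(399) - sqrt(21) + 2*sqrt(19) + 114)/55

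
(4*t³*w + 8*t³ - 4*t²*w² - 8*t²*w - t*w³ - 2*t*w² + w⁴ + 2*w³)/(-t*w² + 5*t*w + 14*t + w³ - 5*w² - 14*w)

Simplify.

Factor: 4*t³*w + 8*t³ - 4*t²*w² - 8*t²*w - t*w³ - 2*t*w² + w⁴ + 2*w³ = (-t + w)·(-2*t + w)·(w + 2)·(2*t + w);  -t*w² + 5*t*w + 14*t + w³ - 5*w² - 14*w = (-t + w)·(w - 7)·(w + 2)
Cancel the common factors (-t + w), (w + 2).

(-4*t² + w²)/(w - 7)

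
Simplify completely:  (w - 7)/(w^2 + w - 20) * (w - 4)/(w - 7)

1/(w + 5)

Factor: w^2 + w - 20 = (w - 4)*(w + 5)
Cancel the common factors (w - 7), (w - 4).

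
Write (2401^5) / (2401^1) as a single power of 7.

2401^5 = 7^20; 2401^1 = 7^4
Combine exponents: 7^16

7^16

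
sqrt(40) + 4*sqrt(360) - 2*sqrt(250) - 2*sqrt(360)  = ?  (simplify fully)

4*sqrt(10)

sqrt(40) = 2*sqrt(10); 4*sqrt(360) = 24*sqrt(10); 2*sqrt(250) = 10*sqrt(10); 2*sqrt(360) = 12*sqrt(10)
Combine: (2 + 24 - 10 - 12)·sqrt(10) = 4*sqrt(10)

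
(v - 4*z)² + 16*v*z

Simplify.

(v + 4*z)²

Expanding gives v² + 8*v*z + 16*z², a perfect square.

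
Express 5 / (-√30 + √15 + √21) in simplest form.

(-5*√30 + 20*√21 + 30*√15 + 25*√42)/204

Group as (√15 + √21) - √30; multiply by (√15 + √21) + √30, then rationalise the remaining surd.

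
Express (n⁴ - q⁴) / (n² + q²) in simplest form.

Factor n^4 - q^4 and cancel (n² + q²).

n² - q²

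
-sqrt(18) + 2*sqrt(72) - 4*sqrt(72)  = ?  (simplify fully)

sqrt(18) = 3*sqrt(2); 2*sqrt(72) = 12*sqrt(2); 4*sqrt(72) = 24*sqrt(2)
Combine: (-3 + 12 - 24)·sqrt(2) = -15*sqrt(2)

-15*sqrt(2)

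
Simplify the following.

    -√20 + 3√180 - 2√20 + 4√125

32*√5

√20 = 2*√5; 3√180 = 18*√5; 2√20 = 4*√5; 4√125 = 20*√5
Combine: (-2 + 18 - 4 + 20)·√5 = 32*√5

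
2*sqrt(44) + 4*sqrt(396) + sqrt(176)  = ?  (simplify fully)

2*sqrt(44) = 4*sqrt(11); 4*sqrt(396) = 24*sqrt(11); sqrt(176) = 4*sqrt(11)
Combine: (4 + 24 + 4)·sqrt(11) = 32*sqrt(11)

32*sqrt(11)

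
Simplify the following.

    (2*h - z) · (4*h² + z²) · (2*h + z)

Pair the conjugate factors: ((2*h)+z)((2*h)-z) = 4*h² - z², then repeat with the next factor.

16*h⁴ - z⁴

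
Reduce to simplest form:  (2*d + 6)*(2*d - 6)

Difference of squares with P = 2*d, Q = 6.

4*d^2 - 36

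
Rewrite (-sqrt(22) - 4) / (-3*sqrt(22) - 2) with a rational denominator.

(5*sqrt(22) + 29)/97

Multiply numerator and denominator by -2 + 3*sqrt(22).
Denominator becomes -194; numerator becomes -58 - 10*sqrt(22).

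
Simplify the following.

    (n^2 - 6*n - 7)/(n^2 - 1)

(n - 7)/(n - 1)

Factor: n^2 - 6*n - 7 = (n - 7)*(n + 1);  n^2 - 1 = (n + 1)*(n - 1)
Cancel the common factor (n + 1).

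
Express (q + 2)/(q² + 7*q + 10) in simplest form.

Factor: q² + 7*q + 10 = (q + 2)·(q + 5)
Cancel the common factor (q + 2).

1/(q + 5)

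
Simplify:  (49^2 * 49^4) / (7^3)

49^2 = 7^4; 49^4 = 7^8; 7^3 = 7^3
Combine exponents: 7^9

7^9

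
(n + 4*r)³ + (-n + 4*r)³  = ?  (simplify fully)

Binomially expand both and collect terms in (4*r), n.

24*n²*r + 128*r³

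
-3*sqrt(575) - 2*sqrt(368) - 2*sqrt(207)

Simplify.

3*sqrt(575) = 15*sqrt(23); 2*sqrt(368) = 8*sqrt(23); 2*sqrt(207) = 6*sqrt(23)
Combine: (-15 - 8 - 6)·sqrt(23) = -29*sqrt(23)

-29*sqrt(23)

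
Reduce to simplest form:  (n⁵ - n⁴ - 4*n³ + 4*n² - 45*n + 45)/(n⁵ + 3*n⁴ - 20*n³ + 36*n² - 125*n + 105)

Factor: n⁵ - n⁴ - 4*n³ + 4*n² - 45*n + 45 = (n² + 5)·(n + 3)·(n - 1)·(n - 3);  n⁵ + 3*n⁴ - 20*n³ + 36*n² - 125*n + 105 = (n - 1)·(n + 7)·(n - 3)·(n² + 5)
Cancel the common factors (n² + 5), (n - 1), (n - 3).

(n + 3)/(n + 7)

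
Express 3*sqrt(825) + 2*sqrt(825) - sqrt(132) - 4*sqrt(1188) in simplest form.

-sqrt(33)

3*sqrt(825) = 15*sqrt(33); 2*sqrt(825) = 10*sqrt(33); sqrt(132) = 2*sqrt(33); 4*sqrt(1188) = 24*sqrt(33)
Combine: (15 + 10 - 2 - 24)·sqrt(33) = -sqrt(33)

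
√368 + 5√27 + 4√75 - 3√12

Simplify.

4*√23 + 29*√3

√368 = 4*√23; 5√27 = 15*√3; 4√75 = 20*√3; 3√12 = 6*√3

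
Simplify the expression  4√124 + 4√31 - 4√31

8*√31

4√124 = 8*√31; 4√31 = 4*√31; 4√31 = 4*√31
Combine: (8 + 4 - 4)·√31 = 8*√31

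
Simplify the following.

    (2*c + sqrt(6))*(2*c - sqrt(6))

Product of conjugates: (P+Q)(P-Q) = P**2 - Q**2.

4*c**2 - 6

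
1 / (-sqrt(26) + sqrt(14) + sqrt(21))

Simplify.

(-9*sqrt(26) + 19*sqrt(21) + 33*sqrt(14) + 28*sqrt(39))/1095

Group as (sqrt(14) + sqrt(21)) - sqrt(26); multiply by (sqrt(14) + sqrt(21)) + sqrt(26), then rationalise the remaining surd.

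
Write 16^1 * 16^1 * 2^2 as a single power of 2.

16^1 = 2^4; 16^1 = 2^4; 2^2 = 2^2
Combine exponents: 2^10

2^10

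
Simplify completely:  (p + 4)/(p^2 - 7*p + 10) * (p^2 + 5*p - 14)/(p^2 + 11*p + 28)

Factor: p^2 - 7*p + 10 = (p - 2)*(p - 5);  p^2 + 5*p - 14 = (p + 7)*(p - 2);  p^2 + 11*p + 28 = (p + 4)*(p + 7)
Cancel the common factors (p + 7), (p + 4), (p - 2).

1/(p - 5)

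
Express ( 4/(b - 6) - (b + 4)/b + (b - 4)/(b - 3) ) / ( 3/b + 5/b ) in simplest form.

(-b^2 + 30*b - 72)/(8*b^2 - 72*b + 144)

Numerator: 4/(b - 6) - (b + 4)/b + (b - 4)/(b - 3) = (-b^2 + 30*b - 72)/(b^3 - 9*b^2 + 18*b)
Denominator: 3/b + 5/b = 8/b
Divide: ((-b^2 + 30*b - 72)/(b^3 - 9*b^2 + 18*b)) · (b/8) = (-b^2 + 30*b - 72)/(8*b^2 - 72*b + 144)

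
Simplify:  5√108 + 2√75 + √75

45*√3

5√108 = 30*√3; 2√75 = 10*√3; √75 = 5*√3
Combine: (30 + 10 + 5)·√3 = 45*√3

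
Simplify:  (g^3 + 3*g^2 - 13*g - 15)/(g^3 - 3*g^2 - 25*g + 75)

(g + 1)/(g - 5)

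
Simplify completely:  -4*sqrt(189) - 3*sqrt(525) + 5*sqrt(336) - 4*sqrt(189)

4*sqrt(189) = 12*sqrt(21); 3*sqrt(525) = 15*sqrt(21); 5*sqrt(336) = 20*sqrt(21); 4*sqrt(189) = 12*sqrt(21)
Combine: (-12 - 15 + 20 - 12)·sqrt(21) = -19*sqrt(21)

-19*sqrt(21)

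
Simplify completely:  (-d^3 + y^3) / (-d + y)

Apply the difference-of-cubes factorisation and cancel (-d + y).

d^2 + d*y + y^2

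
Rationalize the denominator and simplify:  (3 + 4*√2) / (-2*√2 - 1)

(-13 - 2*√2)/7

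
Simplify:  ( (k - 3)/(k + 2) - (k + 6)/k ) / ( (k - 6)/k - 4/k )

Numerator: (k - 3)/(k + 2) - (k + 6)/k = (-11*k - 12)/(k² + 2*k)
Denominator: (k - 6)/k - 4/k = (k - 10)/k
Divide: ((-11*k - 12)/(k² + 2*k)) · (k/(k - 10)) = (-11*k - 12)/(k² - 8*k - 20)

(-11*k - 12)/(k² - 8*k - 20)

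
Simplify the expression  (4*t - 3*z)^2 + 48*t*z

Expand the square and combine the 48*t*z term.

(4*t + 3*z)^2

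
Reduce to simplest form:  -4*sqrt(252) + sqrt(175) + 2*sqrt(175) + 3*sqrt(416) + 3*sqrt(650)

-9*sqrt(7) + 27*sqrt(26)

4*sqrt(252) = 24*sqrt(7); sqrt(175) = 5*sqrt(7); 2*sqrt(175) = 10*sqrt(7); 3*sqrt(416) = 12*sqrt(26); 3*sqrt(650) = 15*sqrt(26)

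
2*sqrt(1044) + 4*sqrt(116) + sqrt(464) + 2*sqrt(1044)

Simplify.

2*sqrt(1044) = 12*sqrt(29); 4*sqrt(116) = 8*sqrt(29); sqrt(464) = 4*sqrt(29); 2*sqrt(1044) = 12*sqrt(29)
Combine: (12 + 8 + 4 + 12)·sqrt(29) = 36*sqrt(29)

36*sqrt(29)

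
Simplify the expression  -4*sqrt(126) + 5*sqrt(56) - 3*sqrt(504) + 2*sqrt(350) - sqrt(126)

4*sqrt(126) = 12*sqrt(14); 5*sqrt(56) = 10*sqrt(14); 3*sqrt(504) = 18*sqrt(14); 2*sqrt(350) = 10*sqrt(14); sqrt(126) = 3*sqrt(14)
Combine: (-12 + 10 - 18 + 10 - 3)·sqrt(14) = -13*sqrt(14)

-13*sqrt(14)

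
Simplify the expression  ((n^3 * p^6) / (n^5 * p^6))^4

n^(-8)

Inside the bracket: (n^-2)
Raise to the power 4: (n^-8)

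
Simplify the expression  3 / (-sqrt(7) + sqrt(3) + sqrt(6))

(-3*sqrt(7) + 6*sqrt(6) + 15*sqrt(3) + 9*sqrt(14))/34

Group as (sqrt(3) + sqrt(6)) - sqrt(7); multiply by (sqrt(3) + sqrt(6)) + sqrt(7), then rationalise the remaining surd.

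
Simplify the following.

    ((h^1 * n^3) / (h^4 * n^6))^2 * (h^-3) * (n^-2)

1/(h^9*n^8)

Inside the bracket: (h^-3) * (n^-3)
Raise to the power 2: (h^-6) * (n^-6)
Multiply by (h^-3) * (n^-2): add exponents.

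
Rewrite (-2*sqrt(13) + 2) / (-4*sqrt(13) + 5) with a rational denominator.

(2*sqrt(13) + 94)/183

Multiply numerator and denominator by 5 + 4*sqrt(13).
Denominator becomes -183; numerator becomes -94 - 2*sqrt(13).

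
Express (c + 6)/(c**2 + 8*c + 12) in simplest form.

Factor: c**2 + 8*c + 12 = (c + 6)*(c + 2)
Cancel the common factor (c + 6).

1/(c + 2)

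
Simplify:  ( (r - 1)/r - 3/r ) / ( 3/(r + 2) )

Numerator: (r - 1)/r - 3/r = (r - 4)/r
Denominator: 3/(r + 2) = 3/(r + 2)
Divide: ((r - 4)/r) · (r/3 + 2/3) = (r² - 2*r - 8)/(3*r)

(r² - 2*r - 8)/(3*r)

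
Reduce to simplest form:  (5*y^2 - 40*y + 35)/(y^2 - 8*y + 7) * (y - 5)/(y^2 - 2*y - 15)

Factor: 5*y^2 - 40*y + 35 = 5*(y - 1)*(y - 7);  y^2 - 8*y + 7 = (y - 1)*(y - 7);  y^2 - 2*y - 15 = (y - 5)*(y + 3)
Cancel the common factors (y - 5), (y - 1), (y - 7).

5/(y + 3)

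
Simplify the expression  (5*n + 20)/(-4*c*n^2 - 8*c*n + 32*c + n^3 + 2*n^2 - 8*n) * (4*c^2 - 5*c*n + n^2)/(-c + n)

Factor: 5*n + 20 = 5*(n + 4);  -4*c*n^2 - 8*c*n + 32*c + n^3 + 2*n^2 - 8*n = (-4*c + n)*(n + 4)*(n - 2);  4*c^2 - 5*c*n + n^2 = (-4*c + n)*(-c + n)
Cancel the common factors (-4*c + n), (-c + n), (n + 4).

5/(n - 2)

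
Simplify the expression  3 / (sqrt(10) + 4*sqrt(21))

Multiply numerator and denominator by -sqrt(10) + 4*sqrt(21).
Denominator becomes 326; numerator becomes -3*sqrt(10) + 12*sqrt(21).

(-3*sqrt(10) + 12*sqrt(21))/326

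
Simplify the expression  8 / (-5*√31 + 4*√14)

Multiply numerator and denominator by 4*√14 + 5*√31.
Denominator becomes -551; numerator becomes 32*√14 + 40*√31.

(-40*√31 - 32*√14)/551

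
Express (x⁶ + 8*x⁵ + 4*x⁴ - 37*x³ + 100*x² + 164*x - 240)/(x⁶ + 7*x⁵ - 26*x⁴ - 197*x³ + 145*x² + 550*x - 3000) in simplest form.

(x² + x - 2)/(x² - 25)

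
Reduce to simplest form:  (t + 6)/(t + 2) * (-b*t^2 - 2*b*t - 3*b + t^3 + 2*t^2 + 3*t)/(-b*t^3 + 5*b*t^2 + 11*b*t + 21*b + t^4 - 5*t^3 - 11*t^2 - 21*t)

(t + 6)/(t^2 - 5*t - 14)

Factor: -b*t^2 - 2*b*t - 3*b + t^3 + 2*t^2 + 3*t = (t^2 + 2*t + 3)*(-b + t);  -b*t^3 + 5*b*t^2 + 11*b*t + 21*b + t^4 - 5*t^3 - 11*t^2 - 21*t = (t^2 + 2*t + 3)*(t - 7)*(-b + t)
Cancel the common factors (t^2 + 2*t + 3), (-b + t).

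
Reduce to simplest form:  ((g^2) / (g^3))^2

Inside the bracket: (g^-1)
Raise to the power 2: (g^-2)

g^(-2)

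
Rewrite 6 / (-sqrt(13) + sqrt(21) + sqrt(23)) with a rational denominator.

Group as (sqrt(21) + sqrt(23)) - sqrt(13); multiply by (sqrt(21) + sqrt(23)) + sqrt(13), then rationalise the remaining surd.

(-186*sqrt(13) + 66*sqrt(23) + 90*sqrt(21) + 12*sqrt(6279))/971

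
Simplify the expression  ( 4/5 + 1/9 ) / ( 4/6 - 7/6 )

-82/45

Numerator: 4/5 + 1/9 = 41/45
Denominator: 4/6 - 7/6 = -1/2
Divide: (41/45) · (-2) = -82/45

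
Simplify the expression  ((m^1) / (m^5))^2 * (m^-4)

m^(-12)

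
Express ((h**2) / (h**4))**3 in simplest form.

Inside the bracket: (h**-2)
Raise to the power 3: (h**-6)

h**(-6)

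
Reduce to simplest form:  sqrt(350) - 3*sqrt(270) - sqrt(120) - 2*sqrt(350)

-11*sqrt(30) - 5*sqrt(14)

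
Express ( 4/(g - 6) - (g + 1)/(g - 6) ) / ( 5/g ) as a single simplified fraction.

Numerator: 4/(g - 6) - (g + 1)/(g - 6) = (-g + 3)/(g - 6)
Denominator: 5/g = 5/g
Divide: ((-g + 3)/(g - 6)) · (g/5) = (-g^2 + 3*g)/(5*g - 30)

(-g^2 + 3*g)/(5*g - 30)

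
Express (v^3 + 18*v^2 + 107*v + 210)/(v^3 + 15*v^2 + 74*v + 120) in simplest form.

(v + 7)/(v + 4)

Factor: v^3 + 18*v^2 + 107*v + 210 = (v + 6)*(v + 5)*(v + 7);  v^3 + 15*v^2 + 74*v + 120 = (v + 5)*(v + 6)*(v + 4)
Cancel the common factors (v + 5), (v + 6).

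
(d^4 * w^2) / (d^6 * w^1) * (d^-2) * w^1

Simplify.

Quotient: (d^-2) * w^1
Multiply by (d^-2) * w^1: add exponents.

w^2/d^4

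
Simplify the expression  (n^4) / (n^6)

Quotient: (n^-2)

n^(-2)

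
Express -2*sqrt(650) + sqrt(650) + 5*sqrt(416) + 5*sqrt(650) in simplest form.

2*sqrt(650) = 10*sqrt(26); sqrt(650) = 5*sqrt(26); 5*sqrt(416) = 20*sqrt(26); 5*sqrt(650) = 25*sqrt(26)
Combine: (-10 + 5 + 20 + 25)·sqrt(26) = 40*sqrt(26)

40*sqrt(26)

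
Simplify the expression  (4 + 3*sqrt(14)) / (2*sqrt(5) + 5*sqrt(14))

Multiply numerator and denominator by -2*sqrt(5) + 5*sqrt(14).
Denominator becomes 330; numerator becomes -6*sqrt(70) - 8*sqrt(5) + 20*sqrt(14) + 210.

(-3*sqrt(70) - 4*sqrt(5) + 10*sqrt(14) + 105)/165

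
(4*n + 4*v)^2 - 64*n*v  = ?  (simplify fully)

After expansion: 16*n^2 - 32*n*v + 16*v^2 — a perfect-square trinomial.

16*(n - v)^2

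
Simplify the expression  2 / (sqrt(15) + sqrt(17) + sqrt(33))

(-12*sqrt(935) - 2*sqrt(33) + 62*sqrt(17) + 70*sqrt(15))/1019

Group as (sqrt(15) + sqrt(33)) + sqrt(17); multiply by (sqrt(15) + sqrt(33)) - sqrt(17), then rationalise the remaining surd.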